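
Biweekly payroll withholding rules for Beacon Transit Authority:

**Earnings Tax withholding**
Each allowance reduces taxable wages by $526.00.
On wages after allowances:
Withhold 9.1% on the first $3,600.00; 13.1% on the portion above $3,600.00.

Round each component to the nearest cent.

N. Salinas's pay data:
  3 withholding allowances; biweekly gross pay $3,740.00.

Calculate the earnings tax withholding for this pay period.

$196.74

Earnings Tax: taxable = $3,740.00 − 3×$526.00 = $2,162.00
  9.1% × $2,162.00 = $196.74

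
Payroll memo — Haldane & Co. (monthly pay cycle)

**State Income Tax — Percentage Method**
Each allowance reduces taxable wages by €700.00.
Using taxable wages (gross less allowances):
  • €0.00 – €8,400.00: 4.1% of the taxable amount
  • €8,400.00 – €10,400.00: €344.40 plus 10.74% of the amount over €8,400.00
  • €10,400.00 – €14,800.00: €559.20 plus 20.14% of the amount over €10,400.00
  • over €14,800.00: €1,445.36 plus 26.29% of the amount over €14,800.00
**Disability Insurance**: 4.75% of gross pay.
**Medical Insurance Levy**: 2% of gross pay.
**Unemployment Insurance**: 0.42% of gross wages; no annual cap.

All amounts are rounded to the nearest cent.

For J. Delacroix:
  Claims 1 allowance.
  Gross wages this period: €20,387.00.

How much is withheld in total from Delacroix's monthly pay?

€4,191.90

State Income Tax: taxable = €20,387.00 − 1×€700.00 = €19,687.00
  €1,445.36 + 26.29% × (€19,687.00 − €14,800.00) = €1,445.36 + 26.29% × €4,887.00 = €2,730.15
Disability Insurance: 4.75% × €20,387.00 = €968.38
Medical Insurance Levy: 2% × €20,387.00 = €407.74
Unemployment Insurance: 0.42% × €20,387.00 = €85.63
Total: €2,730.15 + €968.38 + €407.74 + €85.63 = €4,191.90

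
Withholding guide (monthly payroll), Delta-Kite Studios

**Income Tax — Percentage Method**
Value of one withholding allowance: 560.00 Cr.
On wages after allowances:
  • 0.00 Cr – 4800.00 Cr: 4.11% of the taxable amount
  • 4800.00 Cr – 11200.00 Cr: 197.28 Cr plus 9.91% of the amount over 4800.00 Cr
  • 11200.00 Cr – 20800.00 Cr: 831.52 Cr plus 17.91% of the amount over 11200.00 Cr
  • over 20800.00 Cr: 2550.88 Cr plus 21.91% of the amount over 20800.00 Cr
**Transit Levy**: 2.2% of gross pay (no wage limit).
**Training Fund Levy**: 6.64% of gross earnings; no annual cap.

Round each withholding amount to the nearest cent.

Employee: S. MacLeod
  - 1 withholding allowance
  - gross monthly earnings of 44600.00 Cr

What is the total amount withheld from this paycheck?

11585.40 Cr

Income Tax: taxable = 44600.00 Cr − 1×560.00 Cr = 44040.00 Cr
  2550.88 Cr + 21.91% × (44040.00 Cr − 20800.00 Cr) = 2550.88 Cr + 21.91% × 23240.00 Cr = 7642.76 Cr
Transit Levy: 2.2% × 44600.00 Cr = 981.20 Cr
Training Fund Levy: 6.64% × 44600.00 Cr = 2961.44 Cr
Total: 7642.76 Cr + 981.20 Cr + 2961.44 Cr = 11585.40 Cr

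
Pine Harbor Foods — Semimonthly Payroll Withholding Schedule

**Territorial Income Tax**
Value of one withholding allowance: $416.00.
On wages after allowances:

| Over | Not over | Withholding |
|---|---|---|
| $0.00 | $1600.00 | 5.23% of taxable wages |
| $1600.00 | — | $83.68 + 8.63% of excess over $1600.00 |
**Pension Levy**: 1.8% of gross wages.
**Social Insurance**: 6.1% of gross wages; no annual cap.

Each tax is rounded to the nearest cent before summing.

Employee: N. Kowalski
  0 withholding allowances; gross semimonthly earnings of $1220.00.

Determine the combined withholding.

$160.19

Territorial Income Tax: taxable = $1220.00
  5.23% × $1220.00 = $63.81
Pension Levy: 1.8% × $1220.00 = $21.96
Social Insurance: 6.1% × $1220.00 = $74.42
Total: $63.81 + $21.96 + $74.42 = $160.19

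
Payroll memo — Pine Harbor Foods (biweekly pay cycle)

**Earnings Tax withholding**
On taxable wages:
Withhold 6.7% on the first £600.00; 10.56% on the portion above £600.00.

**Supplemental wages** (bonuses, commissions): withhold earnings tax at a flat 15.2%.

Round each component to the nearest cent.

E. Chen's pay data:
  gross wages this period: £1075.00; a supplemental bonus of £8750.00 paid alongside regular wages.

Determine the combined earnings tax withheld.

£1420.36

Earnings Tax: taxable = £1075.00
  £40.20 + 10.56% × (£1075.00 − £600.00) = £40.20 + 10.56% × £475.00 = £90.36
Supplemental (15.2% flat on bonus): 15.2% × £8750.00 = £1330.00
Total earnings tax: £90.36 + £1330.00 = £1420.36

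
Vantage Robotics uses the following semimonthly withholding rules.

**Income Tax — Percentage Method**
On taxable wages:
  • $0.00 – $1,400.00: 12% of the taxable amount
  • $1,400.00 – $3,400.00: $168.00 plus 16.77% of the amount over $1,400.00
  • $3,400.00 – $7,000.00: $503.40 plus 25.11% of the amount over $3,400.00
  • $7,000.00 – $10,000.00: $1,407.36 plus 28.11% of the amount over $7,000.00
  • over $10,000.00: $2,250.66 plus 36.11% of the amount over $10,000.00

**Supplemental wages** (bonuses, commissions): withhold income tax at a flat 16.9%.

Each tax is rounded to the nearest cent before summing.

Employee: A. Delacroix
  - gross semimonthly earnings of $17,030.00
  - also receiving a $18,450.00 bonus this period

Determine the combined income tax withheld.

Income Tax: taxable = $17,030.00
  $2,250.66 + 36.11% × ($17,030.00 − $10,000.00) = $2,250.66 + 36.11% × $7,030.00 = $4,789.19
Supplemental (16.9% flat on bonus): 16.9% × $18,450.00 = $3,118.05
Total income tax: $4,789.19 + $3,118.05 = $7,907.24

$7,907.24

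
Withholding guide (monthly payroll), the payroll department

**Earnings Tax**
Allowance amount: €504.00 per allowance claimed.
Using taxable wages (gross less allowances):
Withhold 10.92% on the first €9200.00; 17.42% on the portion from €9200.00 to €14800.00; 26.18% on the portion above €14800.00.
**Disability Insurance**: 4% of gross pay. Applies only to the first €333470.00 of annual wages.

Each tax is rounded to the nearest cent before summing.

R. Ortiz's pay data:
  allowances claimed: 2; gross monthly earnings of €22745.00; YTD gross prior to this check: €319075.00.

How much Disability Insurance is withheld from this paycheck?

Disability Insurance: cap €333470.00 − YTD €319075.00 = €14395.00 subject; 4% × €14395.00 = €575.80

€575.80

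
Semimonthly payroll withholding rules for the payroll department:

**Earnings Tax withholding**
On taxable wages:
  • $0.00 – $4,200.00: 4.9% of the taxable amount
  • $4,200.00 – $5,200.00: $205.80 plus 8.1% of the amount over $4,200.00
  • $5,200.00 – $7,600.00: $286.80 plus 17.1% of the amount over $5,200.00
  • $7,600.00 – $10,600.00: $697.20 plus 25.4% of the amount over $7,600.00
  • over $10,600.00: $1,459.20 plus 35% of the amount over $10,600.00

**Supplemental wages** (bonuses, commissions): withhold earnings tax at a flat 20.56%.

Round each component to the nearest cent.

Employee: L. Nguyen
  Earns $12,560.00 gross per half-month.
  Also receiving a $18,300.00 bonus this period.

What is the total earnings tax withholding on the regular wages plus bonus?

Earnings Tax: taxable = $12,560.00
  $1,459.20 + 35% × ($12,560.00 − $10,600.00) = $1,459.20 + 35% × $1,960.00 = $2,145.20
Supplemental (20.56% flat on bonus): 20.56% × $18,300.00 = $3,762.48
Total earnings tax: $2,145.20 + $3,762.48 = $5,907.68

$5,907.68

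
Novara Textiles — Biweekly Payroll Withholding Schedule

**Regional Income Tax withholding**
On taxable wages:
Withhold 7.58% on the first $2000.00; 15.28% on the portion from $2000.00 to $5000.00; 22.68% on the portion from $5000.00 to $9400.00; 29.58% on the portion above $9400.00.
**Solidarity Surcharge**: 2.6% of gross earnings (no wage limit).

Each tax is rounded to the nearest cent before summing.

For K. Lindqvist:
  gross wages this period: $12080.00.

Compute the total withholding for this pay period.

$2714.74

Regional Income Tax: taxable = $12080.00
  $1607.92 + 29.58% × ($12080.00 − $9400.00) = $1607.92 + 29.58% × $2680.00 = $2400.66
Solidarity Surcharge: 2.6% × $12080.00 = $314.08
Total: $2400.66 + $314.08 = $2714.74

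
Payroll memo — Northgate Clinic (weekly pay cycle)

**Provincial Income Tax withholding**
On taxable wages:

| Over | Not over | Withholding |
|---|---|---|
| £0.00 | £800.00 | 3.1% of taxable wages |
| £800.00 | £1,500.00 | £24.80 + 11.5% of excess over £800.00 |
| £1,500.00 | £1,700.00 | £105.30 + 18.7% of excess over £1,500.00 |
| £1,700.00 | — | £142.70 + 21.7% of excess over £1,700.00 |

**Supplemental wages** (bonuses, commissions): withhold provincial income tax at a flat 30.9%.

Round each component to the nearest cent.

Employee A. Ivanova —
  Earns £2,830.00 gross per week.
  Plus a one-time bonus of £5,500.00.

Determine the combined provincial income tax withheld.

£2,087.41

Provincial Income Tax: taxable = £2,830.00
  £142.70 + 21.7% × (£2,830.00 − £1,700.00) = £142.70 + 21.7% × £1,130.00 = £387.91
Supplemental (30.9% flat on bonus): 30.9% × £5,500.00 = £1,699.50
Total provincial income tax: £387.91 + £1,699.50 = £2,087.41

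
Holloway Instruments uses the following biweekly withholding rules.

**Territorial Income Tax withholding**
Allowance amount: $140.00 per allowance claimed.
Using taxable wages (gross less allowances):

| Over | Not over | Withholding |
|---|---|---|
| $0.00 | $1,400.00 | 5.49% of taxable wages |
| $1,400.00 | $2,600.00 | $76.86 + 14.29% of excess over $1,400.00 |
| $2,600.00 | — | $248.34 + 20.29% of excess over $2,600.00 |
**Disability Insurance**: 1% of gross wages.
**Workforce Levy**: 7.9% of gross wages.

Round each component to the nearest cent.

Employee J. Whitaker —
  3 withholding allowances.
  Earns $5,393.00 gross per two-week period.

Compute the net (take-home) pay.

Territorial Income Tax: taxable = $5,393.00 − 3×$140.00 = $4,973.00
  $248.34 + 20.29% × ($4,973.00 − $2,600.00) = $248.34 + 20.29% × $2,373.00 = $729.82
Disability Insurance: 1% × $5,393.00 = $53.93
Workforce Levy: 7.9% × $5,393.00 = $426.05
Total withheld: $729.82 + $53.93 + $426.05 = $1,209.80
Net pay: $5,393.00 − $1,209.80 = $4,183.20

$4,183.20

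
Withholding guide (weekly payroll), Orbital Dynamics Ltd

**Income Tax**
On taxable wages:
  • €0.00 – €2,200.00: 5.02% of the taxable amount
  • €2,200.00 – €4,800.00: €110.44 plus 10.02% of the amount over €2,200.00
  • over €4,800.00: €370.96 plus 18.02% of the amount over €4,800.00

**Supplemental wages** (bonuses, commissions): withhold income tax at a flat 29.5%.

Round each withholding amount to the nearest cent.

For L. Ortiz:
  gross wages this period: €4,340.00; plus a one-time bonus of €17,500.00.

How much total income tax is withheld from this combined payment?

Income Tax: taxable = €4,340.00
  €110.44 + 10.02% × (€4,340.00 − €2,200.00) = €110.44 + 10.02% × €2,140.00 = €324.87
Supplemental (29.5% flat on bonus): 29.5% × €17,500.00 = €5,162.50
Total income tax: €324.87 + €5,162.50 = €5,487.37

€5,487.37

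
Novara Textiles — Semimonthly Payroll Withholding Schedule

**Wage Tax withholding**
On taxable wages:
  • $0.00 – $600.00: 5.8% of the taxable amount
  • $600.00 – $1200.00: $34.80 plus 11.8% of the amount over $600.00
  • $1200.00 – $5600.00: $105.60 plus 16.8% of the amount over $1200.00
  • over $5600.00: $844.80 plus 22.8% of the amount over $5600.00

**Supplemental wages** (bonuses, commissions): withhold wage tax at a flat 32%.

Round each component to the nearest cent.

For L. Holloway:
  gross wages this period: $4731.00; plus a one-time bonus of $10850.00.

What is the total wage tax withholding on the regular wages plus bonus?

$4170.81

Wage Tax: taxable = $4731.00
  $105.60 + 16.8% × ($4731.00 − $1200.00) = $105.60 + 16.8% × $3531.00 = $698.81
Supplemental (32% flat on bonus): 32% × $10850.00 = $3472.00
Total wage tax: $698.81 + $3472.00 = $4170.81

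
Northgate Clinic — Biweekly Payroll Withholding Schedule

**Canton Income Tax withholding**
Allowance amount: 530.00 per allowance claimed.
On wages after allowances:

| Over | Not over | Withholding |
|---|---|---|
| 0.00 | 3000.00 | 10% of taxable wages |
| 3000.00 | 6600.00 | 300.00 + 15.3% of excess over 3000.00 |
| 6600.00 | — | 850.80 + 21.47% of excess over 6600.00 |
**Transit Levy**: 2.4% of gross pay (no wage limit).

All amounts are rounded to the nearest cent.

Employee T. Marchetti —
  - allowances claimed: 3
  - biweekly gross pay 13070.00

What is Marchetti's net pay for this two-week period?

10857.78

Canton Income Tax: taxable = 13070.00 − 3×530.00 = 11480.00
  850.80 + 21.47% × (11480.00 − 6600.00) = 850.80 + 21.47% × 4880.00 = 1898.54
Transit Levy: 2.4% × 13070.00 = 313.68
Total withheld: 1898.54 + 313.68 = 2212.22
Net pay: 13070.00 − 2212.22 = 10857.78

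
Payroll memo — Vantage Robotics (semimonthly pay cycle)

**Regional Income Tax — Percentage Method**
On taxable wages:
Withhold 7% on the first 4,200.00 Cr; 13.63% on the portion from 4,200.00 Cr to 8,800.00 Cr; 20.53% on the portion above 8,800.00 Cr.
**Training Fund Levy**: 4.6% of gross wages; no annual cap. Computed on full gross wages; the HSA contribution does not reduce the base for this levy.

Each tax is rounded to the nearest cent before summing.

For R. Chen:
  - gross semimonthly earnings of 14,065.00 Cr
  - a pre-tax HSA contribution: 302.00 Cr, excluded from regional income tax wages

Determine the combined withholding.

2,586.87 Cr

Regional Income Tax: taxable = 14,065.00 Cr − 302.00 Cr = 13,763.00 Cr
  920.98 Cr + 20.53% × (13,763.00 Cr − 8,800.00 Cr) = 920.98 Cr + 20.53% × 4,963.00 Cr = 1,939.88 Cr
Training Fund Levy: 4.6% × 14,065.00 Cr = 646.99 Cr
Total: 1,939.88 Cr + 646.99 Cr = 2,586.87 Cr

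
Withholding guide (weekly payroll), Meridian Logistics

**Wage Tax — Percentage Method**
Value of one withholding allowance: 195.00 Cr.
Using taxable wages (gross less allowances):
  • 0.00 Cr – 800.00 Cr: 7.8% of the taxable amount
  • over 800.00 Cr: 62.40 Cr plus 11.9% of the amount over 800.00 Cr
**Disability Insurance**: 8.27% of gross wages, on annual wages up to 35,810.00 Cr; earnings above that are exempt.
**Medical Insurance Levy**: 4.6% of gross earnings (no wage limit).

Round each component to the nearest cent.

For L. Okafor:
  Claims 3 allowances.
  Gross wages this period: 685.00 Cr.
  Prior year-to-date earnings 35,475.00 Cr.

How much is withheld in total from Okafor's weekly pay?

67.01 Cr

Wage Tax: taxable = 685.00 Cr − 3×195.00 Cr = 100.00 Cr
  7.8% × 100.00 Cr = 7.80 Cr
Disability Insurance: cap 35,810.00 Cr − YTD 35,475.00 Cr = 335.00 Cr subject; 8.27% × 335.00 Cr = 27.70 Cr
Medical Insurance Levy: 4.6% × 685.00 Cr = 31.51 Cr
Total: 7.80 Cr + 27.70 Cr + 31.51 Cr = 67.01 Cr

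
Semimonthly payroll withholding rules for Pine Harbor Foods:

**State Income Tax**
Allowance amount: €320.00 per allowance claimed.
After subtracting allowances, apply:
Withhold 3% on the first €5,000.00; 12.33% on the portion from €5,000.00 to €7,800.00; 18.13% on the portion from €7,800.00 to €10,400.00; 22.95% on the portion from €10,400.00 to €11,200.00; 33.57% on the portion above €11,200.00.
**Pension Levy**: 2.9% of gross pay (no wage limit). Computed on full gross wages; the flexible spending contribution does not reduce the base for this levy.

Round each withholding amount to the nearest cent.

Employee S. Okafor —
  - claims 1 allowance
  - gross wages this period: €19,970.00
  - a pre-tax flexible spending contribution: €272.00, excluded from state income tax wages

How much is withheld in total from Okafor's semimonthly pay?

State Income Tax: taxable = €19,970.00 − €272.00 − 1×€320.00 = €19,378.00
  €1,150.22 + 33.57% × (€19,378.00 − €11,200.00) = €1,150.22 + 33.57% × €8,178.00 = €3,895.57
Pension Levy: 2.9% × €19,970.00 = €579.13
Total: €3,895.57 + €579.13 = €4,474.70

€4,474.70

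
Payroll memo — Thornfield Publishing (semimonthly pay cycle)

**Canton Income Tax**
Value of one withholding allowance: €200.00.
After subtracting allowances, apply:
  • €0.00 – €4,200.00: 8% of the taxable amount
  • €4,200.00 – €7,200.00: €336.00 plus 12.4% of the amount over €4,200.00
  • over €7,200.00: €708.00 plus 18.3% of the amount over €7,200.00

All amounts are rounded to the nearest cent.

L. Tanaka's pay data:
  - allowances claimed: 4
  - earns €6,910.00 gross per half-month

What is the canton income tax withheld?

Canton Income Tax: taxable = €6,910.00 − 4×€200.00 = €6,110.00
  €336.00 + 12.4% × (€6,110.00 − €4,200.00) = €336.00 + 12.4% × €1,910.00 = €572.84

€572.84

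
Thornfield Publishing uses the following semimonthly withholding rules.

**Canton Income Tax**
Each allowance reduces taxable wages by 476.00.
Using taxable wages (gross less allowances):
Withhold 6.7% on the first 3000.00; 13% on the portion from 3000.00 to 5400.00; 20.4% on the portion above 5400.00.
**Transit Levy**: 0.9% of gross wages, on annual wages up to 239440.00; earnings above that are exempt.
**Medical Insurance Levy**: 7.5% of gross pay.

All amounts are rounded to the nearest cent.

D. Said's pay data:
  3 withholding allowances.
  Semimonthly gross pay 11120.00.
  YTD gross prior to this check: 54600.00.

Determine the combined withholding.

Canton Income Tax: taxable = 11120.00 − 3×476.00 = 9692.00
  513.00 + 20.4% × (9692.00 − 5400.00) = 513.00 + 20.4% × 4292.00 = 1388.57
Transit Levy: 0.9% × 11120.00 = 100.08
Medical Insurance Levy: 7.5% × 11120.00 = 834.00
Total: 1388.57 + 100.08 + 834.00 = 2322.65

2322.65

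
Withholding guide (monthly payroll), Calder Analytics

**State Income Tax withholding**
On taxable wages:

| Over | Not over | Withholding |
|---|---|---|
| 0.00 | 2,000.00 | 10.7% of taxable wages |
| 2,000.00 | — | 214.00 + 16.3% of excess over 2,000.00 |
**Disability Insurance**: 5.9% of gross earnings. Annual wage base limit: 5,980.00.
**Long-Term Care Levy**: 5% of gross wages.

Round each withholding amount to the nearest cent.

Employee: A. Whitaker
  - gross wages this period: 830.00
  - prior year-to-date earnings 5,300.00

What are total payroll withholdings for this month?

170.43

State Income Tax: taxable = 830.00
  10.7% × 830.00 = 88.81
Disability Insurance: cap 5,980.00 − YTD 5,300.00 = 680.00 subject; 5.9% × 680.00 = 40.12
Long-Term Care Levy: 5% × 830.00 = 41.50
Total: 88.81 + 40.12 + 41.50 = 170.43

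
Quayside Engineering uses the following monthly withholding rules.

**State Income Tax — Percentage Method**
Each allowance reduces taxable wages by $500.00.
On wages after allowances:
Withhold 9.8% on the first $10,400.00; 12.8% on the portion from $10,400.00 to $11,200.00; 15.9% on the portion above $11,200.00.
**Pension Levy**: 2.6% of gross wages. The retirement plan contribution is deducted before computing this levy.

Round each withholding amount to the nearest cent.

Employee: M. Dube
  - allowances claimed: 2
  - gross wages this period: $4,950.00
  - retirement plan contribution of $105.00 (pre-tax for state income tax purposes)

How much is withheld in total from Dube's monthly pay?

$502.78

State Income Tax: taxable = $4,950.00 − $105.00 − 2×$500.00 = $3,845.00
  9.8% × $3,845.00 = $376.81
Pension Levy: 2.6% × $4,845.00 = $125.97
Total: $376.81 + $125.97 = $502.78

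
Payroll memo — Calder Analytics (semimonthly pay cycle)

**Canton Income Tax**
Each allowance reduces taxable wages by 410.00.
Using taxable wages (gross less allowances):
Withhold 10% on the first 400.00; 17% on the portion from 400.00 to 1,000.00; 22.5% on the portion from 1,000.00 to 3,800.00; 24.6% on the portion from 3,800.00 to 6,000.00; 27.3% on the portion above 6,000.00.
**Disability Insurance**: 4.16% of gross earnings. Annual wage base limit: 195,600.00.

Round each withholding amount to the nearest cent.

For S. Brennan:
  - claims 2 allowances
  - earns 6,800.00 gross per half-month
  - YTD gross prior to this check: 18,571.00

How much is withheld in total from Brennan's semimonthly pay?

Canton Income Tax: taxable = 6,800.00 − 2×410.00 = 5,980.00
  772.00 + 24.6% × (5,980.00 − 3,800.00) = 772.00 + 24.6% × 2,180.00 = 1,308.28
Disability Insurance: 4.16% × 6,800.00 = 282.88
Total: 1,308.28 + 282.88 = 1,591.16

1,591.16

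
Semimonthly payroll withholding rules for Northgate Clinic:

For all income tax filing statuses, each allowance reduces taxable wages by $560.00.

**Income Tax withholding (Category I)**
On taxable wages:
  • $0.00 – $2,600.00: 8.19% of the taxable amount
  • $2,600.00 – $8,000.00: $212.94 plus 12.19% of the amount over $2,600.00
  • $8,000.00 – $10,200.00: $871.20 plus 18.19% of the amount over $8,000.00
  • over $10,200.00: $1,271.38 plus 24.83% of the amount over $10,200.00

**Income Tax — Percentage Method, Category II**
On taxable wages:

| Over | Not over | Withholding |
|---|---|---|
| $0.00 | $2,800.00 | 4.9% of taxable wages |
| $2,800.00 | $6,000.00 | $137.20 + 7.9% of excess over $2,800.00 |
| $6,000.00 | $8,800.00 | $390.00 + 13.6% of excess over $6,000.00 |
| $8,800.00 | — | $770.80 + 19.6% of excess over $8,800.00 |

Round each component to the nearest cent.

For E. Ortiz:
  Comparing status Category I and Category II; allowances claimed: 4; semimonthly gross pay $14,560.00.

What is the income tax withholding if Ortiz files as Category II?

$1,460.72

Income Tax (Category II): taxable = $14,560.00 − 4×$560.00 = $12,320.00
  $770.80 + 19.6% × ($12,320.00 − $8,800.00) = $770.80 + 19.6% × $3,520.00 = $1,460.72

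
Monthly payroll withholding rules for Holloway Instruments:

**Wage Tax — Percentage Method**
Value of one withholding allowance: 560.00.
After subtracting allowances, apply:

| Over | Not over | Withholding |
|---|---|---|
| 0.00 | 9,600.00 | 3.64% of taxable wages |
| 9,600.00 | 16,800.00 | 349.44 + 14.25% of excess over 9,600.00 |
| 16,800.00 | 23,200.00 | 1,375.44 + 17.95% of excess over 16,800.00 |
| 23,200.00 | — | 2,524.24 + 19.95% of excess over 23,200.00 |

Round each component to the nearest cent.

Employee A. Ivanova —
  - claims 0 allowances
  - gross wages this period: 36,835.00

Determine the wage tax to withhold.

5,244.42

Wage Tax: taxable = 36,835.00
  2,524.24 + 19.95% × (36,835.00 − 23,200.00) = 2,524.24 + 19.95% × 13,635.00 = 5,244.42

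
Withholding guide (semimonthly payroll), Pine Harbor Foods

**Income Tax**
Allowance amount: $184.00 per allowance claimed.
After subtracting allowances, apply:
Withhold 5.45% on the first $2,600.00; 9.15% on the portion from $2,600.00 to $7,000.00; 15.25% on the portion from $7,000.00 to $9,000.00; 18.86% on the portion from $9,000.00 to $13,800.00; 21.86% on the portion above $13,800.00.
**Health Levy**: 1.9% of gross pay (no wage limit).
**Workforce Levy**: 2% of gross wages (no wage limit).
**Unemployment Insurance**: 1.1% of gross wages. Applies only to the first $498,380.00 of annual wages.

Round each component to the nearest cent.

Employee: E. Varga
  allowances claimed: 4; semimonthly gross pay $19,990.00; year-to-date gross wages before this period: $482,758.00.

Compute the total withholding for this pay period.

$3,898.27

Income Tax: taxable = $19,990.00 − 4×$184.00 = $19,254.00
  $1,754.58 + 21.86% × ($19,254.00 − $13,800.00) = $1,754.58 + 21.86% × $5,454.00 = $2,946.82
Health Levy: 1.9% × $19,990.00 = $379.81
Workforce Levy: 2% × $19,990.00 = $399.80
Unemployment Insurance: cap $498,380.00 − YTD $482,758.00 = $15,622.00 subject; 1.1% × $15,622.00 = $171.84
Total: $2,946.82 + $379.81 + $399.80 + $171.84 = $3,898.27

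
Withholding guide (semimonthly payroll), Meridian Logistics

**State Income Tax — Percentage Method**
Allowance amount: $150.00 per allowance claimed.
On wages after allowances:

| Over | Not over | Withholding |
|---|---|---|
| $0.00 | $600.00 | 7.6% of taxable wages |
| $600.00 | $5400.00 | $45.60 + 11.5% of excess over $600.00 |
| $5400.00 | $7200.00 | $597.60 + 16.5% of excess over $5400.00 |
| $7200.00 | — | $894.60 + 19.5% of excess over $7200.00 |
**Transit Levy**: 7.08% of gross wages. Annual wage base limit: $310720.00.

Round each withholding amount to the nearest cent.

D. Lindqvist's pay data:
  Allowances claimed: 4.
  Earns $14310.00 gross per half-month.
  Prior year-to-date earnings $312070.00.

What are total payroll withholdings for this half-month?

State Income Tax: taxable = $14310.00 − 4×$150.00 = $13710.00
  $894.60 + 19.5% × ($13710.00 − $7200.00) = $894.60 + 19.5% × $6510.00 = $2164.05
Transit Levy: YTD $312070.00 ≥ cap $310720.00 → $0.00
Total: $2164.05 + $0.00 = $2164.05

$2164.05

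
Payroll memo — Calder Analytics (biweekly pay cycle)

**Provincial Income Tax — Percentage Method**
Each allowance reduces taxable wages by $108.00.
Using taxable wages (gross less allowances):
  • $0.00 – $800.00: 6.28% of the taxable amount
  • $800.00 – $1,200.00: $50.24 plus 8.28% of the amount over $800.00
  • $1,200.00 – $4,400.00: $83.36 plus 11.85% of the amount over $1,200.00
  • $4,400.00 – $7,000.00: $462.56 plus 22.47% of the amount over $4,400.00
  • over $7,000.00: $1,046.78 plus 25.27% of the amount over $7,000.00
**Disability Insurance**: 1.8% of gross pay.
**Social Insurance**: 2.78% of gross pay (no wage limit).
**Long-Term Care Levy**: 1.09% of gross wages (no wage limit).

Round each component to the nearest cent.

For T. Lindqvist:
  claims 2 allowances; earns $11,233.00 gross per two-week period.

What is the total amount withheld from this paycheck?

Provincial Income Tax: taxable = $11,233.00 − 2×$108.00 = $11,017.00
  $1,046.78 + 25.27% × ($11,017.00 − $7,000.00) = $1,046.78 + 25.27% × $4,017.00 = $2,061.88
Disability Insurance: 1.8% × $11,233.00 = $202.19
Social Insurance: 2.78% × $11,233.00 = $312.28
Long-Term Care Levy: 1.09% × $11,233.00 = $122.44
Total: $2,061.88 + $202.19 + $312.28 + $122.44 = $2,698.79

$2,698.79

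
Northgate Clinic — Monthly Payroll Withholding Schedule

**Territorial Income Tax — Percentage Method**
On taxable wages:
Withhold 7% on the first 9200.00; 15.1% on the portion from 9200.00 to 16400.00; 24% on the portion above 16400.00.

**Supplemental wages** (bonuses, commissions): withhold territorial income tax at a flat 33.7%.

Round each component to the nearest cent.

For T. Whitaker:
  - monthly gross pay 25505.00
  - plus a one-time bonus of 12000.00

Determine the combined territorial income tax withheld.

7960.40

Territorial Income Tax: taxable = 25505.00
  1731.20 + 24% × (25505.00 − 16400.00) = 1731.20 + 24% × 9105.00 = 3916.40
Supplemental (33.7% flat on bonus): 33.7% × 12000.00 = 4044.00
Total territorial income tax: 3916.40 + 4044.00 = 7960.40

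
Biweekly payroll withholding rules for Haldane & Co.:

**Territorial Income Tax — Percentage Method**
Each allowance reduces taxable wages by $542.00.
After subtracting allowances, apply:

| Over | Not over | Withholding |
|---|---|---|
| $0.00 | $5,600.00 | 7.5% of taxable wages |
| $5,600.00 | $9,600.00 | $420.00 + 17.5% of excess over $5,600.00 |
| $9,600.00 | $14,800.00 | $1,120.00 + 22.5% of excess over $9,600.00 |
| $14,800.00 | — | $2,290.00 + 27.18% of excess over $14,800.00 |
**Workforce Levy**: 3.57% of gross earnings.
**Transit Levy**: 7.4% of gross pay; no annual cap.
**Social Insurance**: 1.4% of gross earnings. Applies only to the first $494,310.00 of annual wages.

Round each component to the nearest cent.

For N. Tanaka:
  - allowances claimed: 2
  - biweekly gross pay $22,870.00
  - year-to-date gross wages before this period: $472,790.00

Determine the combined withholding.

$6,998.91

Territorial Income Tax: taxable = $22,870.00 − 2×$542.00 = $21,786.00
  $2,290.00 + 27.18% × ($21,786.00 − $14,800.00) = $2,290.00 + 27.18% × $6,986.00 = $4,188.79
Workforce Levy: 3.57% × $22,870.00 = $816.46
Transit Levy: 7.4% × $22,870.00 = $1,692.38
Social Insurance: cap $494,310.00 − YTD $472,790.00 = $21,520.00 subject; 1.4% × $21,520.00 = $301.28
Total: $4,188.79 + $816.46 + $1,692.38 + $301.28 = $6,998.91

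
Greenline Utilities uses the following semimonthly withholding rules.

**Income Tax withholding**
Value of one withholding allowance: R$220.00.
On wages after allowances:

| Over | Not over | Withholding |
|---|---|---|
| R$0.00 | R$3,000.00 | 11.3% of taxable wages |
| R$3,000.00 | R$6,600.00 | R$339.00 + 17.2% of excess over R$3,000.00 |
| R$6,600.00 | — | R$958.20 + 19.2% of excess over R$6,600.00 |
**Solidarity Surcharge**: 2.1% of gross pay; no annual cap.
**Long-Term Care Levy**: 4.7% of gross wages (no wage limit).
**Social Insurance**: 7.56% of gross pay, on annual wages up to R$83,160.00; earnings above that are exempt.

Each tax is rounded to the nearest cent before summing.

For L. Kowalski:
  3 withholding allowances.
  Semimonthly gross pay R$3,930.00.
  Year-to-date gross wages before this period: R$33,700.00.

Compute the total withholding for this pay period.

Income Tax: taxable = R$3,930.00 − 3×R$220.00 = R$3,270.00
  R$339.00 + 17.2% × (R$3,270.00 − R$3,000.00) = R$339.00 + 17.2% × R$270.00 = R$385.44
Solidarity Surcharge: 2.1% × R$3,930.00 = R$82.53
Long-Term Care Levy: 4.7% × R$3,930.00 = R$184.71
Social Insurance: 7.56% × R$3,930.00 = R$297.11
Total: R$385.44 + R$82.53 + R$184.71 + R$297.11 = R$949.79

R$949.79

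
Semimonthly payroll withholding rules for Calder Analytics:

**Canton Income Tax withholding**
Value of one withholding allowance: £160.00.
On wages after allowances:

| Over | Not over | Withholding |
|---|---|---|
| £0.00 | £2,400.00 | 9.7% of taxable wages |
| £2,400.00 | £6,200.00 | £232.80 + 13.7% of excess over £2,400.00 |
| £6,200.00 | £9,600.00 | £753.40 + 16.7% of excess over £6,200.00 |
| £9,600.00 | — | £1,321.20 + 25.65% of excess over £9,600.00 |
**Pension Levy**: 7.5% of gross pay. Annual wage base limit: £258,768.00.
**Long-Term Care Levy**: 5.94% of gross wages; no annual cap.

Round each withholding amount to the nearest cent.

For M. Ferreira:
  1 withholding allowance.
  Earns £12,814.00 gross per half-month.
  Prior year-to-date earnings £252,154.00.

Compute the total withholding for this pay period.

Canton Income Tax: taxable = £12,814.00 − 1×£160.00 = £12,654.00
  £1,321.20 + 25.65% × (£12,654.00 − £9,600.00) = £1,321.20 + 25.65% × £3,054.00 = £2,104.55
Pension Levy: cap £258,768.00 − YTD £252,154.00 = £6,614.00 subject; 7.5% × £6,614.00 = £496.05
Long-Term Care Levy: 5.94% × £12,814.00 = £761.15
Total: £2,104.55 + £496.05 + £761.15 = £3,361.75

£3,361.75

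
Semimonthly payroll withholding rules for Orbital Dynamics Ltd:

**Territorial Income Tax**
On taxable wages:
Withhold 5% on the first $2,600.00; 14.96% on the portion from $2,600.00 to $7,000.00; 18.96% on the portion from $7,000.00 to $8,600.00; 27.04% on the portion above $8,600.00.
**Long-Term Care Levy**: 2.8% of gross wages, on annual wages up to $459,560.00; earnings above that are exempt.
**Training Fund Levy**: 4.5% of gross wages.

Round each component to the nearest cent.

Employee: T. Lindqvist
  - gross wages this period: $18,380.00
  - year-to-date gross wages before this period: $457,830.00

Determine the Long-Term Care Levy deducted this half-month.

Long-Term Care Levy: cap $459,560.00 − YTD $457,830.00 = $1,730.00 subject; 2.8% × $1,730.00 = $48.44

$48.44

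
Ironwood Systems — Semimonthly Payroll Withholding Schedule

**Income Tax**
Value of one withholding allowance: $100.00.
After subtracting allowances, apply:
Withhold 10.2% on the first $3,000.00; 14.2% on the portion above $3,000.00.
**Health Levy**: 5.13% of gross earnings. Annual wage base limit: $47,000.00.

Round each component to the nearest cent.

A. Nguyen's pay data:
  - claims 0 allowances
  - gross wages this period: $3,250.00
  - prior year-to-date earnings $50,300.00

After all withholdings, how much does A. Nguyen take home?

Income Tax: taxable = $3,250.00
  $306.00 + 14.2% × ($3,250.00 − $3,000.00) = $306.00 + 14.2% × $250.00 = $341.50
Health Levy: YTD $50,300.00 ≥ cap $47,000.00 → $0.00
Total withheld: $341.50 + $0.00 = $341.50
Net pay: $3,250.00 − $341.50 = $2,908.50

$2,908.50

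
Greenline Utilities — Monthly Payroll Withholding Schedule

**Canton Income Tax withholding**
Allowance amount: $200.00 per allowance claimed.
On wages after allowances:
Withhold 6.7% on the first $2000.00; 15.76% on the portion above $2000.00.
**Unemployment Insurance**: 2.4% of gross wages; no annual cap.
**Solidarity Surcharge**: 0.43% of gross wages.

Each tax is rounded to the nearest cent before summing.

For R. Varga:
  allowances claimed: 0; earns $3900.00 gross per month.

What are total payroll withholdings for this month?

Canton Income Tax: taxable = $3900.00
  $134.00 + 15.76% × ($3900.00 − $2000.00) = $134.00 + 15.76% × $1900.00 = $433.44
Unemployment Insurance: 2.4% × $3900.00 = $93.60
Solidarity Surcharge: 0.43% × $3900.00 = $16.77
Total: $433.44 + $93.60 + $16.77 = $543.81

$543.81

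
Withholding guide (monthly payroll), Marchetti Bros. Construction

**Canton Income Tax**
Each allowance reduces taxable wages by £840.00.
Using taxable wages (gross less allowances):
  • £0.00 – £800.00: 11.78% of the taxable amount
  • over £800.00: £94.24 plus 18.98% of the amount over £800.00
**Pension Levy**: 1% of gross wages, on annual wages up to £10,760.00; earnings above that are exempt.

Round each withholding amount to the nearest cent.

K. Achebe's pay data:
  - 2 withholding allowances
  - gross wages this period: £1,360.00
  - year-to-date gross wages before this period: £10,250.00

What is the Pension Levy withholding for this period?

£5.10

Pension Levy: cap £10,760.00 − YTD £10,250.00 = £510.00 subject; 1% × £510.00 = £5.10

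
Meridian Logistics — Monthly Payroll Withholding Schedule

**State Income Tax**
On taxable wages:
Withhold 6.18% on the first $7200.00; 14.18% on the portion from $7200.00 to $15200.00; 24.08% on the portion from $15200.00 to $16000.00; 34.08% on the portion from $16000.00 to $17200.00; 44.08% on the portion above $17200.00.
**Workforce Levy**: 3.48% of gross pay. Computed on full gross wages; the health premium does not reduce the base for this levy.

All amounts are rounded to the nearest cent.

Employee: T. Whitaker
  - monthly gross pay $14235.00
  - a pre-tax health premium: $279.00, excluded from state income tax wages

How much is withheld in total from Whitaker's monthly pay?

$1898.34

State Income Tax: taxable = $14235.00 − $279.00 = $13956.00
  $444.96 + 14.18% × ($13956.00 − $7200.00) = $444.96 + 14.18% × $6756.00 = $1402.96
Workforce Levy: 3.48% × $14235.00 = $495.38
Total: $1402.96 + $495.38 = $1898.34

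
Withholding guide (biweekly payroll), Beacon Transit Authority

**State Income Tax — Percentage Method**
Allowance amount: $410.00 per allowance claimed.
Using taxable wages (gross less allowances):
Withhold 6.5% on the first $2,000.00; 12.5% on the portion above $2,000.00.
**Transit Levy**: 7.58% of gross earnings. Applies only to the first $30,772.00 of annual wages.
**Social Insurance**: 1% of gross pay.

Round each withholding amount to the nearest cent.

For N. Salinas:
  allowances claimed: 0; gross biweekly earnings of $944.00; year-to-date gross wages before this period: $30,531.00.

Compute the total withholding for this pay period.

$89.07

State Income Tax: taxable = $944.00
  6.5% × $944.00 = $61.36
Transit Levy: cap $30,772.00 − YTD $30,531.00 = $241.00 subject; 7.58% × $241.00 = $18.27
Social Insurance: 1% × $944.00 = $9.44
Total: $61.36 + $18.27 + $9.44 = $89.07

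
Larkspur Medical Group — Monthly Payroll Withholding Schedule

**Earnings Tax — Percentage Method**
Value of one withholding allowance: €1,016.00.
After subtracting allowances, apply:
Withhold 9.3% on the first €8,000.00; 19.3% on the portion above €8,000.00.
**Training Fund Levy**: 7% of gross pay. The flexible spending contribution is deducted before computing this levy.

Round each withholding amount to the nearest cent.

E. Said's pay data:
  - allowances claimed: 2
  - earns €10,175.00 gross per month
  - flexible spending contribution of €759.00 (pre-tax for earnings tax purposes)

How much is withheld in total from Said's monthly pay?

€1,345.83

Earnings Tax: taxable = €10,175.00 − €759.00 − 2×€1,016.00 = €7,384.00
  9.3% × €7,384.00 = €686.71
Training Fund Levy: 7% × €9,416.00 = €659.12
Total: €686.71 + €659.12 = €1,345.83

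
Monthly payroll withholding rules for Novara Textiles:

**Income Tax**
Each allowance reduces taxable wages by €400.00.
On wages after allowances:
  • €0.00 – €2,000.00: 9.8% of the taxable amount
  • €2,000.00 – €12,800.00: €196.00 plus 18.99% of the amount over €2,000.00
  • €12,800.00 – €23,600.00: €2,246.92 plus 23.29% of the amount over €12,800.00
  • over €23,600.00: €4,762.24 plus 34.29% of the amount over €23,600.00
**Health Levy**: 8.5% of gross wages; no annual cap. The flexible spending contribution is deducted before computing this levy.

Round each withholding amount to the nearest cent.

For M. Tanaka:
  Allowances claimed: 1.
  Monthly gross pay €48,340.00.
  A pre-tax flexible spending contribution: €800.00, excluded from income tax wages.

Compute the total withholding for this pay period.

Income Tax: taxable = €48,340.00 − €800.00 − 1×€400.00 = €47,140.00
  €4,762.24 + 34.29% × (€47,140.00 − €23,600.00) = €4,762.24 + 34.29% × €23,540.00 = €12,834.11
Health Levy: 8.5% × €47,540.00 = €4,040.90
Total: €12,834.11 + €4,040.90 = €16,875.01

€16,875.01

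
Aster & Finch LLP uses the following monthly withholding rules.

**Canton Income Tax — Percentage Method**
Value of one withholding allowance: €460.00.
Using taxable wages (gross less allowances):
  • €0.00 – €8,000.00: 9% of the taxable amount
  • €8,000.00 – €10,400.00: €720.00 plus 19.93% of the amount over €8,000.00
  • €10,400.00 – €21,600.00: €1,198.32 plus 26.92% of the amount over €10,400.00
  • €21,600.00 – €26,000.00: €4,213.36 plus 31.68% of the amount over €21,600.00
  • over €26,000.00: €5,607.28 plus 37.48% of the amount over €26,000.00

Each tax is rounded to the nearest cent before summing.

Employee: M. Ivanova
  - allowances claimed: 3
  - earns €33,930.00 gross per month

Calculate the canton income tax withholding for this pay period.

€8,062.22

Canton Income Tax: taxable = €33,930.00 − 3×€460.00 = €32,550.00
  €5,607.28 + 37.48% × (€32,550.00 − €26,000.00) = €5,607.28 + 37.48% × €6,550.00 = €8,062.22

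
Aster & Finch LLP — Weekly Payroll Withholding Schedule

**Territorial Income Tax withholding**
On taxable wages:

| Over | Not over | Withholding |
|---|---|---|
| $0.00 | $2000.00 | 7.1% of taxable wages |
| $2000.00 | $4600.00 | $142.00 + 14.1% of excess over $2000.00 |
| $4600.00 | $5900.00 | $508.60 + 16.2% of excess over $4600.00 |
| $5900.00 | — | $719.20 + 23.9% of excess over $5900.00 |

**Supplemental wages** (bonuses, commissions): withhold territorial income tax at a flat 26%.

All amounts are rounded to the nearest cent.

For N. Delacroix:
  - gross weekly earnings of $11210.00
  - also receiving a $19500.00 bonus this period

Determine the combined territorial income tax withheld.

$7058.29

Territorial Income Tax: taxable = $11210.00
  $719.20 + 23.9% × ($11210.00 − $5900.00) = $719.20 + 23.9% × $5310.00 = $1988.29
Supplemental (26% flat on bonus): 26% × $19500.00 = $5070.00
Total territorial income tax: $1988.29 + $5070.00 = $7058.29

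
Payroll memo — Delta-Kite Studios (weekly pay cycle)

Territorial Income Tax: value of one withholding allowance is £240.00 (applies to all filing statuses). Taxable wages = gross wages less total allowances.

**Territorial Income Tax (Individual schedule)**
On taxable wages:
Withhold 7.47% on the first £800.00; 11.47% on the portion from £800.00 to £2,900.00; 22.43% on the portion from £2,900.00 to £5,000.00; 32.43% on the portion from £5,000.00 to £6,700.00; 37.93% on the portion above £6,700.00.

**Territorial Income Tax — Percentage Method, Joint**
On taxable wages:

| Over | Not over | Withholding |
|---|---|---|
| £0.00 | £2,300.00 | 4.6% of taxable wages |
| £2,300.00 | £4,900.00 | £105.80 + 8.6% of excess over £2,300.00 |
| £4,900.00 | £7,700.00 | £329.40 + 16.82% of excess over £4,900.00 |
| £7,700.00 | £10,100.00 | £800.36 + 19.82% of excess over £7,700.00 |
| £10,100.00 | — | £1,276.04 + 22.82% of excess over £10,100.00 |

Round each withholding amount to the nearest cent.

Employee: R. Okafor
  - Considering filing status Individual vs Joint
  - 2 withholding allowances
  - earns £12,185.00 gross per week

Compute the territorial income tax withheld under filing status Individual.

£3,221.37

Territorial Income Tax (Individual): taxable = £12,185.00 − 2×£240.00 = £11,705.00
  £1,322.97 + 37.93% × (£11,705.00 − £6,700.00) = £1,322.97 + 37.93% × £5,005.00 = £3,221.37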